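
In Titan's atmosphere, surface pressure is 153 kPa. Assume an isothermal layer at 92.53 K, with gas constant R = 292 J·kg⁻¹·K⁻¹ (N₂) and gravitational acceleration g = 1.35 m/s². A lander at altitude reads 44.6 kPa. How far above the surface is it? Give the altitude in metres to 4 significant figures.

Scale height: H = RT/g = 292 × 92.53 / 1.35 = 20014 m.
Invert the barometric formula: z = H ln(P₀/P).
P₀/P = 153/44.6 = 3.4305; ln(3.4305) = 1.2327.
z = 20014 × 1.2327 = 24671 m.

z ≈ 24670 m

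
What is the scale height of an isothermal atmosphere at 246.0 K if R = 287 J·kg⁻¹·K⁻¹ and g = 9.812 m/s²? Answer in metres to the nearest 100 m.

The scale height of an isothermal atmosphere is H = RT/g.
H = 287 × 246.0 / 9.812 = 70602/9.812 = 7195.5 m.

H ≈ 7200 m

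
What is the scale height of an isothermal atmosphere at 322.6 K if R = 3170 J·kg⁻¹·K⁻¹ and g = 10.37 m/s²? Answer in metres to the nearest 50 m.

H ≈ 98600 m

The scale height of an isothermal atmosphere is H = RT/g.
H = 3170 × 322.6 / 10.37 = 1022600/10.37 = 98611 m.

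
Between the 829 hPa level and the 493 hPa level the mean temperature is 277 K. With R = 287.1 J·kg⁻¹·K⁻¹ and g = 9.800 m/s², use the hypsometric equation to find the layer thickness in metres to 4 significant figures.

Δz ≈ 4217 m

Hypsometric equation: Δz = (R T̄/g) ln(P₁/P₂).
R T̄/g = 287.1 × 277 / 9.800 = 8115.0 m.
ln(829/493) = ln(1.6815) = 0.51969.
Δz = 8115.0 × 0.51969 = 4217.3 m.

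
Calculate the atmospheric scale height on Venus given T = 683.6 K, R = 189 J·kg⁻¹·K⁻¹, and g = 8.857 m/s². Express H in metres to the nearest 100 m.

The scale height of an isothermal atmosphere is H = RT/g.
H = 189 × 683.6 / 8.857 = 129200/8.857 = 14587 m.

H ≈ 14600 m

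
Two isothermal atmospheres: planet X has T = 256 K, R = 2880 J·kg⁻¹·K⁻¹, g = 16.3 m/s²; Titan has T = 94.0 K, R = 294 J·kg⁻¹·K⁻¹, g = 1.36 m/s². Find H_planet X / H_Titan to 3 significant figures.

H_planet X/H_Titan ≈ 2.23

H = RT/g for each body.
H_planet X = 2880 × 256 / 16.3 = 45232 m.
H_Titan = 294 × 94.0 / 1.36 = 20321 m.
H_planet X/H_Titan = 45232/20321 = 2.2259.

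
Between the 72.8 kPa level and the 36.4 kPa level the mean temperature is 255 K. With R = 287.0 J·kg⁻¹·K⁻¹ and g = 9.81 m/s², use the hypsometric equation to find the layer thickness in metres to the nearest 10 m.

Δz ≈ 5170 m

Hypsometric equation: Δz = (R T̄/g) ln(P₁/P₂).
R T̄/g = 287.0 × 255 / 9.81 = 7460.2 m.
ln(72.8/36.4) = ln(2.0000) = 0.69315.
Δz = 7460.2 × 0.69315 = 5171.0 m.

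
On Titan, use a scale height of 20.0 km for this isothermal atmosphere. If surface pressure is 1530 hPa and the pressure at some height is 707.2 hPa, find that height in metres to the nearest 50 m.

Invert the barometric formula: z = H ln(P₀/P).
P₀/P = 1530/707.2 = 2.1635; ln(2.1635) = 0.77173.
z = 20000 × 0.77173 = 15435 m.

z ≈ 15450 m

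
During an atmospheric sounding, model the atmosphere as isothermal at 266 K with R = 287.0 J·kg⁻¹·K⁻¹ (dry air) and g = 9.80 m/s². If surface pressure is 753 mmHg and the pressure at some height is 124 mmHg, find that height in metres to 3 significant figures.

z ≈ 14100 m

Scale height: H = RT/g = 287.0 × 266 / 9.80 = 7790.0 m.
Invert the barometric formula: z = H ln(P₀/P).
P₀/P = 753/124 = 6.0726; ln(6.0726) = 1.8038.
z = 7790.0 × 1.8038 = 14052 m.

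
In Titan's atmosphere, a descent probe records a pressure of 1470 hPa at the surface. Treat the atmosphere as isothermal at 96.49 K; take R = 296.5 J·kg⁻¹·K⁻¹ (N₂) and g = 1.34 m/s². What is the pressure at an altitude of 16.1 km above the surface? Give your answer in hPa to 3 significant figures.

Scale height: H = RT/g = 296.5 × 96.49 / 1.34 = 21350 m.
Barometric formula: P = P₀ exp(−z/H).
z/H = 16100/21350 = 0.75410; exp(−0.75410) = 0.47043.
P = 1470 × 0.47043 = 691.53 hPa.

P ≈ 692 hPa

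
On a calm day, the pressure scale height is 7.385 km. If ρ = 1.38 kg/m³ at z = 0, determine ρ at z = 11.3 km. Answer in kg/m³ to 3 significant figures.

In an isothermal atmosphere, density decays like pressure: ρ = ρ₀ exp(−z/H).
z/H = 11300/7385.0 = 1.5301; exp(−1.5301) = 0.21651.
ρ = 1.38 × 0.21651 = 0.29878 kg/m³.

ρ ≈ 0.299 kg/m³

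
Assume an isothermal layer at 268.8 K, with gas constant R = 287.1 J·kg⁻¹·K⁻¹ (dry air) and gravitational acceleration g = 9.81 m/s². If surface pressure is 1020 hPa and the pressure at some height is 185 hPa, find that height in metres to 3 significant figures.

Scale height: H = RT/g = 287.1 × 268.8 / 9.81 = 7866.7 m.
Invert the barometric formula: z = H ln(P₀/P).
P₀/P = 1020/185 = 5.5135; ln(5.5135) = 1.7072.
z = 7866.7 × 1.7072 = 13430 m.

z ≈ 13400 m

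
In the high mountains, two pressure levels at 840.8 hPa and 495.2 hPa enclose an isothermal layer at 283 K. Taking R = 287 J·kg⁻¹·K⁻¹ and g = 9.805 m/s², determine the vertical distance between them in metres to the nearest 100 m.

Δz ≈ 4400 m

Hypsometric equation: Δz = (R T̄/g) ln(P₁/P₂).
R T̄/g = 287 × 283 / 9.805 = 8283.6 m.
ln(840.8/495.2) = ln(1.6979) = 0.52939.
Δz = 8283.6 × 0.52939 = 4385.3 m.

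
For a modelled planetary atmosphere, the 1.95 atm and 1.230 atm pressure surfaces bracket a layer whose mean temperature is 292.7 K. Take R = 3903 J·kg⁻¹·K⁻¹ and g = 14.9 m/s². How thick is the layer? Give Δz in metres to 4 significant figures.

Δz ≈ 35330 m

Hypsometric equation: Δz = (R T̄/g) ln(P₁/P₂).
R T̄/g = 3903 × 292.7 / 14.9 = 76672 m.
ln(1.95/1.230) = ln(1.5854) = 0.46084.
Δz = 76672 × 0.46084 = 35334 m.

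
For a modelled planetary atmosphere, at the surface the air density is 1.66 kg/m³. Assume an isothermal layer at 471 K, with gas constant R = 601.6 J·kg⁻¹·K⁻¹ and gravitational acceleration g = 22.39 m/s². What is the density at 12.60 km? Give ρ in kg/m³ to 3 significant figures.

ρ ≈ 0.613 kg/m³

Scale height: H = RT/g = 601.6 × 471 / 22.39 = 12655 m.
In an isothermal atmosphere, density decays like pressure: ρ = ρ₀ exp(−z/H).
z/H = 12600/12655 = 0.99565; exp(−0.99565) = 0.36948.
ρ = 1.66 × 0.36948 = 0.61334 kg/m³.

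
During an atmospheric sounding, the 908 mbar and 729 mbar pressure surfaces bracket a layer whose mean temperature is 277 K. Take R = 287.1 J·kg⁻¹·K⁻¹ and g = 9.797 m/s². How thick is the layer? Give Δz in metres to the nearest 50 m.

Hypsometric equation: Δz = (R T̄/g) ln(P₁/P₂).
R T̄/g = 287.1 × 277 / 9.797 = 8117.5 m.
ln(908/729) = ln(1.2455) = 0.21954.
Δz = 8117.5 × 0.21954 = 1782.1 m.

Δz ≈ 1800 m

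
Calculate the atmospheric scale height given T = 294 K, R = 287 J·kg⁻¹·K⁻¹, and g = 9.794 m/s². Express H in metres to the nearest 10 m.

The scale height of an isothermal atmosphere is H = RT/g.
H = 287 × 294 / 9.794 = 84378/9.794 = 8615.3 m.

H ≈ 8620 m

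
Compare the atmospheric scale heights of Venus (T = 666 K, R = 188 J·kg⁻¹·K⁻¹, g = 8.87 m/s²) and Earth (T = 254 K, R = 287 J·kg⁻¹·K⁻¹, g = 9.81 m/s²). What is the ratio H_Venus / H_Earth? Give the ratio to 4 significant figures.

H_Venus/H_Earth ≈ 1.900

H = RT/g for each body.
H_Venus = 188 × 666 / 8.87 = 14116 m.
H_Earth = 287 × 254 / 9.81 = 7431.0 m.
H_Venus/H_Earth = 14116/7431.0 = 1.8996.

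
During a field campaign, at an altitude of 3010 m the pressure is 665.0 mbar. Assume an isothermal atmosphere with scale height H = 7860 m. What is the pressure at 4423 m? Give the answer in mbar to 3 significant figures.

P ≈ 556 mbar

Between two levels, P₂ = P₁ exp(−Δz/H) with Δz = z₂ − z₁.
Δz = 4423.0 − 3010.0 = 1413.0 m; Δz/H = 1413.0/7860.0 = 0.17977.
P₂ = 665.0 × exp(−0.17977) = 665.0 × 0.83546 = 555.58 mbar.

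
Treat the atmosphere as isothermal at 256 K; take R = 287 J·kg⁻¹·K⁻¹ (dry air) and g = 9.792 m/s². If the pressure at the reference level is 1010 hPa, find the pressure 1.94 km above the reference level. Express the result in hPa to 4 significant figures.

Scale height: H = RT/g = 287 × 256 / 9.792 = 7503.3 m.
Barometric formula: P = P₀ exp(−z/H).
z/H = 1940.0/7503.3 = 0.25855; exp(−0.25855) = 0.77217.
P = 1010 × 0.77217 = 779.89 hPa.

P ≈ 779.9 hPa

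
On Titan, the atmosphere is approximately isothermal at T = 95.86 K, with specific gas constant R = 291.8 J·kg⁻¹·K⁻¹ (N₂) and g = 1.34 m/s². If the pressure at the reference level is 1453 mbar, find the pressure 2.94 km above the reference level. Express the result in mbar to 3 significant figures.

Scale height: H = RT/g = 291.8 × 95.86 / 1.34 = 20875 m.
Barometric formula: P = P₀ exp(−z/H).
z/H = 2940.0/20875 = 0.14084; exp(−0.14084) = 0.86863.
P = 1453 × 0.86863 = 1262.1 mbar.

P ≈ 1260 mbar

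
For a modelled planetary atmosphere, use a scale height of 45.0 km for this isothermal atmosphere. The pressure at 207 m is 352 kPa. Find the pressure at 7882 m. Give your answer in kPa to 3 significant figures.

P ≈ 297 kPa

Between two levels, P₂ = P₁ exp(−Δz/H) with Δz = z₂ − z₁.
Δz = 7882.0 − 207.00 = 7675.0 m; Δz/H = 7675.0/45000 = 0.17056.
P₂ = 352 × exp(−0.17056) = 352 × 0.84319 = 296.80 kPa.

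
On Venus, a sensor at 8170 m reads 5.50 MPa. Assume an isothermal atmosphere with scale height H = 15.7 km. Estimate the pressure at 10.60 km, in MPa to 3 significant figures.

Between two levels, P₂ = P₁ exp(−Δz/H) with Δz = z₂ − z₁.
Δz = 10600 − 8170.0 = 2430.0 m; Δz/H = 2430.0/15700 = 0.15478.
P₂ = 5.50 × exp(−0.15478) = 5.50 × 0.85660 = 4.7113 MPa.

P ≈ 4.71 MPa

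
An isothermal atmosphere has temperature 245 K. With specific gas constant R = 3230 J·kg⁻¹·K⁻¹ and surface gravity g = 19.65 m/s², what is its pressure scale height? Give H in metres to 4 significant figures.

H ≈ 40270 m

The scale height of an isothermal atmosphere is H = RT/g.
H = 3230 × 245 / 19.65 = 791350/19.65 = 40272 m.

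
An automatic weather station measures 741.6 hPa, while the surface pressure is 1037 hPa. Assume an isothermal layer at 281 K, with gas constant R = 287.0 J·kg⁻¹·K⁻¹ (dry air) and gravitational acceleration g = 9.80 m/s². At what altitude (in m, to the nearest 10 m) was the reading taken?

z ≈ 2760 m

Scale height: H = RT/g = 287.0 × 281 / 9.80 = 8229.3 m.
Invert the barometric formula: z = H ln(P₀/P).
P₀/P = 1037/741.6 = 1.3983; ln(1.3983) = 0.33526.
z = 8229.3 × 0.33526 = 2759.0 m.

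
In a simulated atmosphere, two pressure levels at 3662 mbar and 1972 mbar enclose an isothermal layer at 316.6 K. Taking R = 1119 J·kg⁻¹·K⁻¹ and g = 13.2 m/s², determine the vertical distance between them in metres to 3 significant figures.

Hypsometric equation: Δz = (R T̄/g) ln(P₁/P₂).
R T̄/g = 1119 × 316.6 / 13.2 = 26839 m.
ln(3662/1972) = ln(1.8570) = 0.61896.
Δz = 26839 × 0.61896 = 16612 m.

Δz ≈ 16600 m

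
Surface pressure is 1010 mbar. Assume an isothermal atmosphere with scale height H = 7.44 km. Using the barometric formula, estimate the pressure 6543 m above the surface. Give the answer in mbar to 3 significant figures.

P ≈ 419 mbar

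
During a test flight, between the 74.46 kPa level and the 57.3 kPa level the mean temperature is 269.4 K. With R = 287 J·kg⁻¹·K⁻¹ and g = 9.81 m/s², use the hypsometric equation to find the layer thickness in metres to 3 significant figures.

Δz ≈ 2060 m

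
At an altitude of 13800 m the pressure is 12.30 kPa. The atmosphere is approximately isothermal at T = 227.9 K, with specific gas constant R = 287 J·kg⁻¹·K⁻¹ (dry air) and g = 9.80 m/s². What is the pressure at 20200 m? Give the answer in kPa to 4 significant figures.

Scale height: H = RT/g = 287 × 227.9 / 9.80 = 6674.2 m.
Between two levels, P₂ = P₁ exp(−Δz/H) with Δz = z₂ − z₁.
Δz = 20200 − 13800 = 6400.0 m; Δz/H = 6400.0/6674.2 = 0.95892.
P₂ = 12.30 × exp(−0.95892) = 12.30 × 0.38331 = 4.7147 kPa.

P ≈ 4.715 kPa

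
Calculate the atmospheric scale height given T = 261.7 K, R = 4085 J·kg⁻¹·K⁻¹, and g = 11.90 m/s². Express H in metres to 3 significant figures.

H ≈ 89800 m

The scale height of an isothermal atmosphere is H = RT/g.
H = 4085 × 261.7 / 11.90 = 1069000/11.90 = 89832 m.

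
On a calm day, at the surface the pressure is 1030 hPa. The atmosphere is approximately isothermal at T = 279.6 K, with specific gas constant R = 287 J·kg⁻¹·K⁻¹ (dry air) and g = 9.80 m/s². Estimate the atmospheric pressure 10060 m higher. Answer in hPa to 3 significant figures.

P ≈ 301 hPa

Scale height: H = RT/g = 287 × 279.6 / 9.80 = 8188.3 m.
Barometric formula: P = P₀ exp(−z/H).
z/H = 10060/8188.3 = 1.2286; exp(−1.2286) = 0.29270.
P = 1030 × 0.29270 = 301.48 hPa.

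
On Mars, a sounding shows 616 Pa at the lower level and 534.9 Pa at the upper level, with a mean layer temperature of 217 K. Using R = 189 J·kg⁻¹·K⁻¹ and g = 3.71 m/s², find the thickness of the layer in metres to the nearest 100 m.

Δz ≈ 1600 m

Hypsometric equation: Δz = (R T̄/g) ln(P₁/P₂).
R T̄/g = 189 × 217 / 3.71 = 11055 m.
ln(616/534.9) = ln(1.1516) = 0.14115.
Δz = 11055 × 0.14115 = 1560.4 m.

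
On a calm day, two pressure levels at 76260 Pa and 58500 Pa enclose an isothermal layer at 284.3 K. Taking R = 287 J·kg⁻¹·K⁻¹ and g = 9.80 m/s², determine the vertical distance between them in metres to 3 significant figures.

Δz ≈ 2210 m

Hypsometric equation: Δz = (R T̄/g) ln(P₁/P₂).
R T̄/g = 287 × 284.3 / 9.80 = 8325.9 m.
ln(76260/58500) = ln(1.3036) = 0.26513.
Δz = 8325.9 × 0.26513 = 2207.4 m.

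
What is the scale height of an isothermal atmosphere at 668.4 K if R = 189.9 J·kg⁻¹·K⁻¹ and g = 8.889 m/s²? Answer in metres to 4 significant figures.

H ≈ 14280 m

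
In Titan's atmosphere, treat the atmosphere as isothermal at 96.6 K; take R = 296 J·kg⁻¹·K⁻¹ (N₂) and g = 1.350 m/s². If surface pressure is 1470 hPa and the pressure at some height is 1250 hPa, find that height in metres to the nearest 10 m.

z ≈ 3430 m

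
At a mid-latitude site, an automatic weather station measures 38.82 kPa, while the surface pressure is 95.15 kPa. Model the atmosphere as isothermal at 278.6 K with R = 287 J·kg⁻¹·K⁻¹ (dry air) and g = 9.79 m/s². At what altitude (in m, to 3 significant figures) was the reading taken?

z ≈ 7320 m

Scale height: H = RT/g = 287 × 278.6 / 9.79 = 8167.3 m.
Invert the barometric formula: z = H ln(P₀/P).
P₀/P = 95.15/38.82 = 2.4511; ln(2.4511) = 0.89654.
z = 8167.3 × 0.89654 = 7322.3 m.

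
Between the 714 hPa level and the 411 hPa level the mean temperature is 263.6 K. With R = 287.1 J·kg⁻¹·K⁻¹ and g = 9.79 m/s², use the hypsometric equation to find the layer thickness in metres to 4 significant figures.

Δz ≈ 4269 m

Hypsometric equation: Δz = (R T̄/g) ln(P₁/P₂).
R T̄/g = 287.1 × 263.6 / 9.79 = 7730.3 m.
ln(714/411) = ln(1.7372) = 0.55227.
Δz = 7730.3 × 0.55227 = 4269.2 m.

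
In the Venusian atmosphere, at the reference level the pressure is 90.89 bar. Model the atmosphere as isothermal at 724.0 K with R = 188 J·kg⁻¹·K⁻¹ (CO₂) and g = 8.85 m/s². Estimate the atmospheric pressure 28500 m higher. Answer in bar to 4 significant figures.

Scale height: H = RT/g = 188 × 724.0 / 8.85 = 15380 m.
Barometric formula: P = P₀ exp(−z/H).
z/H = 28500/15380 = 1.8531; exp(−1.8531) = 0.15675.
P = 90.89 × 0.15675 = 14.247 bar.

P ≈ 14.25 bar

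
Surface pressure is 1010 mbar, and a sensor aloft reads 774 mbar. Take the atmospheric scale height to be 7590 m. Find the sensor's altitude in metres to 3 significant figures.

z ≈ 2020 m

Invert the barometric formula: z = H ln(P₀/P).
P₀/P = 1010/774 = 1.3049; ln(1.3049) = 0.26613.
z = 7590.0 × 0.26613 = 2019.9 m.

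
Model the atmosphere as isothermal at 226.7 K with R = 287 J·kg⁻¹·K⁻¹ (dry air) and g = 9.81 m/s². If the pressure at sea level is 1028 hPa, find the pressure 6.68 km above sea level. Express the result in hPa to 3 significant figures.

Scale height: H = RT/g = 287 × 226.7 / 9.81 = 6632.3 m.
Barometric formula: P = P₀ exp(−z/H).
z/H = 6680.0/6632.3 = 1.0072; exp(−1.0072) = 0.36524.
P = 1028 × 0.36524 = 375.47 hPa.

P ≈ 375 hPa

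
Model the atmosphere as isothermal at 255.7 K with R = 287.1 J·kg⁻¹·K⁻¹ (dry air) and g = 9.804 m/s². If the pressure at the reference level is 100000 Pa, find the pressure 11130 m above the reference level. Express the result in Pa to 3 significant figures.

P ≈ 22600 Pa

Scale height: H = RT/g = 287.1 × 255.7 / 9.804 = 7487.9 m.
Barometric formula: P = P₀ exp(−z/H).
z/H = 11130/7487.9 = 1.4864; exp(−1.4864) = 0.22619.
P = 100000 × 0.22619 = 22619 Pa.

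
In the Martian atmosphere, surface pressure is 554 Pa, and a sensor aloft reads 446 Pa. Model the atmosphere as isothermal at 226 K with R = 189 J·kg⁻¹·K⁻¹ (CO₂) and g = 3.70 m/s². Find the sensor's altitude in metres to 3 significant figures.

z ≈ 2500 m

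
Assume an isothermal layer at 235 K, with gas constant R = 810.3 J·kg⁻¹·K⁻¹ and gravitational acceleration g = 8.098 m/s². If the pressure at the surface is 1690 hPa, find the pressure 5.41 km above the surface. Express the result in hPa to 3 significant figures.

Scale height: H = RT/g = 810.3 × 235 / 8.098 = 23515 m.
Barometric formula: P = P₀ exp(−z/H).
z/H = 5410.0/23515 = 0.23007; exp(−0.23007) = 0.79448.
P = 1690 × 0.79448 = 1342.7 hPa.

P ≈ 1340 hPa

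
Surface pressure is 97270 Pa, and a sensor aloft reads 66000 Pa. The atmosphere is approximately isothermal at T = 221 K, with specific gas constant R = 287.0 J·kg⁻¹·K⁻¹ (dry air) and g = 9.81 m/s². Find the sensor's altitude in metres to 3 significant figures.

Scale height: H = RT/g = 287.0 × 221 / 9.81 = 6465.5 m.
Invert the barometric formula: z = H ln(P₀/P).
P₀/P = 97270/66000 = 1.4738; ln(1.4738) = 0.38784.
z = 6465.5 × 0.38784 = 2507.6 m.

z ≈ 2510 m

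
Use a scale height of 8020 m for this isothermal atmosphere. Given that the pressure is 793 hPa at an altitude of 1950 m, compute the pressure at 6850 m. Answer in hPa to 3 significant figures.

P ≈ 430 hPa

Between two levels, P₂ = P₁ exp(−Δz/H) with Δz = z₂ − z₁.
Δz = 6850.0 − 1950.0 = 4900.0 m; Δz/H = 4900.0/8020.0 = 0.61097.
P₂ = 793 × exp(−0.61097) = 793 × 0.54282 = 430.46 hPa.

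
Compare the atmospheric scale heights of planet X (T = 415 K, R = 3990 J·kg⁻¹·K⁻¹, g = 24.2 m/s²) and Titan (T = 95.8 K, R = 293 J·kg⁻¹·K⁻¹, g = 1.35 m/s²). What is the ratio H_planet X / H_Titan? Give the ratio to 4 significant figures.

H_planet X/H_Titan ≈ 3.291

H = RT/g for each body.
H_planet X = 3990 × 415 / 24.2 = 68424 m.
H_Titan = 293 × 95.8 / 1.35 = 20792 m.
H_planet X/H_Titan = 68424/20792 = 3.2909.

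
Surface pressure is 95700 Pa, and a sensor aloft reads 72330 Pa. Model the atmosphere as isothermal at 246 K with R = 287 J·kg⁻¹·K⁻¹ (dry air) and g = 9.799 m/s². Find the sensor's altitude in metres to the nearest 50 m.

z ≈ 2000 m

Scale height: H = RT/g = 287 × 246 / 9.799 = 7205.0 m.
Invert the barometric formula: z = H ln(P₀/P).
P₀/P = 95700/72330 = 1.3231; ln(1.3231) = 0.27998.
z = 7205.0 × 0.27998 = 2017.3 m.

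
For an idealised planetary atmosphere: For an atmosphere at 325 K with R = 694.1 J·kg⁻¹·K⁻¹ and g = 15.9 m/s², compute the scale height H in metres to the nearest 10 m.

The scale height of an isothermal atmosphere is H = RT/g.
H = 694.1 × 325 / 15.9 = 225580/15.9 = 14187 m.

H ≈ 14190 m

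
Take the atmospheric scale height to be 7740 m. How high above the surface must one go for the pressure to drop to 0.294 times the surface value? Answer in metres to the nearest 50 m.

z ≈ 9500 m

Set P/P₀ = exp(−z/H) = 0.294, so z = −H ln(0.294).
−ln(0.294) = 1.2242; z = 7740.0 × 1.2242 = 9475.3 m.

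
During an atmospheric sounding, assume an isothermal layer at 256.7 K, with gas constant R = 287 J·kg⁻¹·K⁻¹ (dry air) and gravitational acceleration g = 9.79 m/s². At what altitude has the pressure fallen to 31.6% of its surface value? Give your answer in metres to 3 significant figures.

z ≈ 8670 m

Scale height: H = RT/g = 287 × 256.7 / 9.79 = 7525.3 m.
Set P/P₀ = exp(−z/H) = 0.316, so z = −H ln(0.316).
−ln(0.316) = 1.1520; z = 7525.3 × 1.1520 = 8669.1 m.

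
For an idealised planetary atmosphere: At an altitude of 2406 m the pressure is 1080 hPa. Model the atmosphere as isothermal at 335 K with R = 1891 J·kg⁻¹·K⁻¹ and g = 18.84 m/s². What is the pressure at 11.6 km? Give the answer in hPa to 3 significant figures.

Scale height: H = RT/g = 1891 × 335 / 18.84 = 33624 m.
Between two levels, P₂ = P₁ exp(−Δz/H) with Δz = z₂ − z₁.
Δz = 11600 − 2406.0 = 9194.0 m; Δz/H = 9194.0/33624 = 0.27344.
P₂ = 1080 × exp(−0.27344) = 1080 × 0.76076 = 821.62 hPa.

P ≈ 822 hPa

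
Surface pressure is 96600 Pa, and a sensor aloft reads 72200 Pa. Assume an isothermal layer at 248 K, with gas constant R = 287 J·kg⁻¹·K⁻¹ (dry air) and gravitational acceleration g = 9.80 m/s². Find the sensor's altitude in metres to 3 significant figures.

Scale height: H = RT/g = 287 × 248 / 9.80 = 7262.9 m.
Invert the barometric formula: z = H ln(P₀/P).
P₀/P = 96600/72200 = 1.3380; ln(1.3380) = 0.29118.
z = 7262.9 × 0.29118 = 2114.8 m.

z ≈ 2110 m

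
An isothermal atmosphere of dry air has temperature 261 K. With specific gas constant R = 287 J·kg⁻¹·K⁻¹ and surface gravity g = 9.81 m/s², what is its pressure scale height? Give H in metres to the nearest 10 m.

The scale height of an isothermal atmosphere is H = RT/g.
H = 287 × 261 / 9.81 = 74907/9.81 = 7635.8 m.

H ≈ 7640 m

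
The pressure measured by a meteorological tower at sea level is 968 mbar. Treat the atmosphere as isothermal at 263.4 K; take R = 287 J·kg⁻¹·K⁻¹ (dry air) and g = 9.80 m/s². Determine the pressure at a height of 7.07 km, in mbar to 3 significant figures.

Scale height: H = RT/g = 287 × 263.4 / 9.80 = 7713.9 m.
Barometric formula: P = P₀ exp(−z/H).
z/H = 7070.0/7713.9 = 0.91653; exp(−0.91653) = 0.39990.
P = 968 × 0.39990 = 387.10 mbar.

P ≈ 387 mbar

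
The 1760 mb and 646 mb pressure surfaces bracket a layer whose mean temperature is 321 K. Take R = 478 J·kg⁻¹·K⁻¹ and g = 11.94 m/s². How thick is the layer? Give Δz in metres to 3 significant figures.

Hypsometric equation: Δz = (R T̄/g) ln(P₁/P₂).
R T̄/g = 478 × 321 / 11.94 = 12851 m.
ln(1760/646) = ln(2.7245) = 1.0023.
Δz = 12851 × 1.0023 = 12881 m.

Δz ≈ 12900 m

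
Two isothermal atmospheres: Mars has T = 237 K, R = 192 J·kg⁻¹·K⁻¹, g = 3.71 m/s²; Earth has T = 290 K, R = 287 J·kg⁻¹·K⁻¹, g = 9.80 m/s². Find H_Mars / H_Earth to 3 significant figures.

H = RT/g for each body.
H_Mars = 192 × 237 / 3.71 = 12265 m.
H_Earth = 287 × 290 / 9.80 = 8492.9 m.
H_Mars/H_Earth = 12265/8492.9 = 1.4441.

H_Mars/H_Earth ≈ 1.44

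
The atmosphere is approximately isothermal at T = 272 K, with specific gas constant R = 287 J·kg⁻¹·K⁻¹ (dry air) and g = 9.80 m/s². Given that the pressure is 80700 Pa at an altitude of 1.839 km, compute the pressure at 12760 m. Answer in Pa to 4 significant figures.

Scale height: H = RT/g = 287 × 272 / 9.80 = 7965.7 m.
Between two levels, P₂ = P₁ exp(−Δz/H) with Δz = z₂ − z₁.
Δz = 12760 − 1839.0 = 10921 m; Δz/H = 10921/7965.7 = 1.3710.
P₂ = 80700 × exp(−1.3710) = 80700 × 0.25385 = 20486 Pa.

P ≈ 20490 Pa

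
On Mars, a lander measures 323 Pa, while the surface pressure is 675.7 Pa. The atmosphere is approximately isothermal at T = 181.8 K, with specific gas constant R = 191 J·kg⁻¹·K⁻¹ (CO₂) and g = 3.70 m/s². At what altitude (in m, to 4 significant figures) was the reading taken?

Scale height: H = RT/g = 191 × 181.8 / 3.70 = 9384.8 m.
Invert the barometric formula: z = H ln(P₀/P).
P₀/P = 675.7/323 = 2.0920; ln(2.0920) = 0.73812.
z = 9384.8 × 0.73812 = 6927.1 m.

z ≈ 6927 m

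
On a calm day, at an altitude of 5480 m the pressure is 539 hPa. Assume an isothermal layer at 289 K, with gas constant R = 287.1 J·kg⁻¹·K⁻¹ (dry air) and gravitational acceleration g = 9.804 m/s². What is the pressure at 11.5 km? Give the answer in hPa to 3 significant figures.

Scale height: H = RT/g = 287.1 × 289 / 9.804 = 8463.1 m.
Between two levels, P₂ = P₁ exp(−Δz/H) with Δz = z₂ − z₁.
Δz = 11500 − 5480.0 = 6020.0 m; Δz/H = 6020.0/8463.1 = 0.71132.
P₂ = 539 × exp(−0.71132) = 539 × 0.49100 = 264.65 hPa.

P ≈ 265 hPa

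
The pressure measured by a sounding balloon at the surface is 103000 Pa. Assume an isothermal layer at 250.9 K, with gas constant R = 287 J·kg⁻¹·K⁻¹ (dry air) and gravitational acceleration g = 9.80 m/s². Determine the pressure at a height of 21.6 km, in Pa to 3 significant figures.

P ≈ 5450 Pa

Scale height: H = RT/g = 287 × 250.9 / 9.80 = 7347.8 m.
Barometric formula: P = P₀ exp(−z/H).
z/H = 21600/7347.8 = 2.9397; exp(−2.9397) = 0.052882.
P = 103000 × 0.052882 = 5446.8 Pa.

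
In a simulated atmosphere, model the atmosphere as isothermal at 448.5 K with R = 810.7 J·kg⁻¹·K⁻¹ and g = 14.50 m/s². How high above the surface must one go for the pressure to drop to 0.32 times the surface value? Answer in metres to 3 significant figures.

Scale height: H = RT/g = 810.7 × 448.5 / 14.50 = 25076 m.
Set P/P₀ = exp(−z/H) = 0.32, so z = −H ln(0.32).
−ln(0.32) = 1.1394; z = 25076 × 1.1394 = 28572 m.

z ≈ 28600 m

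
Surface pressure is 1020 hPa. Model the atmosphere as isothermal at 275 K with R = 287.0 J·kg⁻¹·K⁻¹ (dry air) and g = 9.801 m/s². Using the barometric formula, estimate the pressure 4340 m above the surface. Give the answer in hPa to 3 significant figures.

Scale height: H = RT/g = 287.0 × 275 / 9.801 = 8052.7 m.
Barometric formula: P = P₀ exp(−z/H).
z/H = 4340.0/8052.7 = 0.53895; exp(−0.53895) = 0.58336.
P = 1020 × 0.58336 = 595.03 hPa.

P ≈ 595 hPa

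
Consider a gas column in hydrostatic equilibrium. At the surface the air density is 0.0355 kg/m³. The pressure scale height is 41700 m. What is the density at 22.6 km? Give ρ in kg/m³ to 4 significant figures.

ρ ≈ 0.02065 kg/m³

In an isothermal atmosphere, density decays like pressure: ρ = ρ₀ exp(−z/H).
z/H = 22600/41700 = 0.54197; exp(−0.54197) = 0.58160.
ρ = 0.0355 × 0.58160 = 0.020647 kg/m³.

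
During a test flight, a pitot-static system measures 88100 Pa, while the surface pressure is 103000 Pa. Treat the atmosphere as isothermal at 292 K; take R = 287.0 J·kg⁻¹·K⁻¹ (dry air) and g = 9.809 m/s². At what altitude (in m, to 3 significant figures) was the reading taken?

Scale height: H = RT/g = 287.0 × 292 / 9.809 = 8543.6 m.
Invert the barometric formula: z = H ln(P₀/P).
P₀/P = 103000/88100 = 1.1691; ln(1.1691) = 0.15623.
z = 8543.6 × 0.15623 = 1334.8 m.

z ≈ 1330 m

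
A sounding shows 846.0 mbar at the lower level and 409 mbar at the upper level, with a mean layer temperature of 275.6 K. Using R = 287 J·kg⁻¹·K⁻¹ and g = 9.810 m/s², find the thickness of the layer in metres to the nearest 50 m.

Δz ≈ 5850 m

Hypsometric equation: Δz = (R T̄/g) ln(P₁/P₂).
R T̄/g = 287 × 275.6 / 9.810 = 8062.9 m.
ln(846.0/409) = ln(2.0685) = 0.72682.
Δz = 8062.9 × 0.72682 = 5860.3 m.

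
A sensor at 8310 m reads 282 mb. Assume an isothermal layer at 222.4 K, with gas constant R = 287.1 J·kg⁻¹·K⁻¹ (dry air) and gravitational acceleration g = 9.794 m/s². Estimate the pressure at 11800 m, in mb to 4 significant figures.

Scale height: H = RT/g = 287.1 × 222.4 / 9.794 = 6519.4 m.
Between two levels, P₂ = P₁ exp(−Δz/H) with Δz = z₂ − z₁.
Δz = 11800 − 8310.0 = 3490.0 m; Δz/H = 3490.0/6519.4 = 0.53533.
P₂ = 282 × exp(−0.53533) = 282 × 0.58548 = 165.11 mb.

P ≈ 165.1 mb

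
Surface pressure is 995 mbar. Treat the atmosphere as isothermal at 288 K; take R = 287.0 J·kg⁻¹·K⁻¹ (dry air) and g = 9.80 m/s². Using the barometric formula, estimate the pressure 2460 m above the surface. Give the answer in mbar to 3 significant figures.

Scale height: H = RT/g = 287.0 × 288 / 9.80 = 8434.3 m.
Barometric formula: P = P₀ exp(−z/H).
z/H = 2460.0/8434.3 = 0.29167; exp(−0.29167) = 0.74702.
P = 995 × 0.74702 = 743.28 mbar.

P ≈ 743 mbar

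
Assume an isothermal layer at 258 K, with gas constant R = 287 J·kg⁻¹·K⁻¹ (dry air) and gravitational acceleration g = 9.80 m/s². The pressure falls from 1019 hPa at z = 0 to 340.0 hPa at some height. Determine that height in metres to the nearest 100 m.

z ≈ 8300 m

Scale height: H = RT/g = 287 × 258 / 9.80 = 7555.7 m.
Invert the barometric formula: z = H ln(P₀/P).
P₀/P = 1019/340.0 = 2.9971; ln(2.9971) = 1.0976.
z = 7555.7 × 1.0976 = 8293.1 m.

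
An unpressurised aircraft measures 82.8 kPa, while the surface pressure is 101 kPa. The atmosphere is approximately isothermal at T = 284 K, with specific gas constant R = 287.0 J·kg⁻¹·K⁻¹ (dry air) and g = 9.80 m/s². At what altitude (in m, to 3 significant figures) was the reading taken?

z ≈ 1650 m

Scale height: H = RT/g = 287.0 × 284 / 9.80 = 8317.1 m.
Invert the barometric formula: z = H ln(P₀/P).
P₀/P = 101/82.8 = 1.2198; ln(1.2198) = 0.19869.
z = 8317.1 × 0.19869 = 1652.5 m.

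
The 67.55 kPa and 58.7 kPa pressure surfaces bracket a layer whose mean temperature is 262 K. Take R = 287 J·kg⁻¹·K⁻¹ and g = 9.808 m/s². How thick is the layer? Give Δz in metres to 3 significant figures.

Δz ≈ 1080 m

Hypsometric equation: Δz = (R T̄/g) ln(P₁/P₂).
R T̄/g = 287 × 262 / 9.808 = 7666.6 m.
ln(67.55/58.7) = ln(1.1508) = 0.14046.
Δz = 7666.6 × 0.14046 = 1076.9 m.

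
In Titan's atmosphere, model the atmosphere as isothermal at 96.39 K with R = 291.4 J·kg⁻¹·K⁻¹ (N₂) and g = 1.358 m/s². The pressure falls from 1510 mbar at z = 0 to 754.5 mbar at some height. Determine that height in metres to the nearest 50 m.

Scale height: H = RT/g = 291.4 × 96.39 / 1.358 = 20683 m.
Invert the barometric formula: z = H ln(P₀/P).
P₀/P = 1510/754.5 = 2.0013; ln(2.0013) = 0.69380.
z = 20683 × 0.69380 = 14350 m.

z ≈ 14350 m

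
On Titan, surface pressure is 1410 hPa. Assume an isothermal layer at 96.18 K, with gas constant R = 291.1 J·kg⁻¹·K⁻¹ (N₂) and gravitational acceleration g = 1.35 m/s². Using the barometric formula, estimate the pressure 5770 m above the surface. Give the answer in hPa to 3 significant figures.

Scale height: H = RT/g = 291.1 × 96.18 / 1.35 = 20739 m.
Barometric formula: P = P₀ exp(−z/H).
z/H = 5770.0/20739 = 0.27822; exp(−0.27822) = 0.75713.
P = 1410 × 0.75713 = 1067.6 hPa.

P ≈ 1070 hPa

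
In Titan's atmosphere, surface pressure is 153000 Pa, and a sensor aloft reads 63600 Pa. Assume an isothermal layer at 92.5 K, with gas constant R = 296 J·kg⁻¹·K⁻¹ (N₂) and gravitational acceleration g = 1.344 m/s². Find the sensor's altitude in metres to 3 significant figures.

z ≈ 17900 m

Scale height: H = RT/g = 296 × 92.5 / 1.344 = 20372 m.
Invert the barometric formula: z = H ln(P₀/P).
P₀/P = 153000/63600 = 2.4057; ln(2.4057) = 0.87784.
z = 20372 × 0.87784 = 17883 m.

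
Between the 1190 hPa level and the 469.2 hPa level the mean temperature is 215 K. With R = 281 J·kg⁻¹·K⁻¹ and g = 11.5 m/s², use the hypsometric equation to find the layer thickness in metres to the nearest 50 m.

Δz ≈ 4900 m

Hypsometric equation: Δz = (R T̄/g) ln(P₁/P₂).
R T̄/g = 281 × 215 / 11.5 = 5253.5 m.
ln(1190/469.2) = ln(2.5362) = 0.93067.
Δz = 5253.5 × 0.93067 = 4889.3 m.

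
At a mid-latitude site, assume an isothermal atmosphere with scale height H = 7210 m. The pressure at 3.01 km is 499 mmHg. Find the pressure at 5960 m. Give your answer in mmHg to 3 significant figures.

P ≈ 331 mmHg

Between two levels, P₂ = P₁ exp(−Δz/H) with Δz = z₂ − z₁.
Δz = 5960.0 − 3010.0 = 2950.0 m; Δz/H = 2950.0/7210.0 = 0.40915.
P₂ = 499 × exp(−0.40915) = 499 × 0.66421 = 331.44 mmHg.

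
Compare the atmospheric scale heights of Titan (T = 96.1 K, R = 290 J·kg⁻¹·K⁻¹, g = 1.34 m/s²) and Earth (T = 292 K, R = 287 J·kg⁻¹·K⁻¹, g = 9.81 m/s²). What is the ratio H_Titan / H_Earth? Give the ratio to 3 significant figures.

H_Titan/H_Earth ≈ 2.43

H = RT/g for each body.
H_Titan = 290 × 96.1 / 1.34 = 20798 m.
H_Earth = 287 × 292 / 9.81 = 8542.7 m.
H_Titan/H_Earth = 20798/8542.7 = 2.4346.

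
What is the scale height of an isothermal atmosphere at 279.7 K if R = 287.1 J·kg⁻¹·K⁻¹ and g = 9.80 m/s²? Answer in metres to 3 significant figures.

The scale height of an isothermal atmosphere is H = RT/g.
H = 287.1 × 279.7 / 9.80 = 80302/9.80 = 8194.1 m.

H ≈ 8190 m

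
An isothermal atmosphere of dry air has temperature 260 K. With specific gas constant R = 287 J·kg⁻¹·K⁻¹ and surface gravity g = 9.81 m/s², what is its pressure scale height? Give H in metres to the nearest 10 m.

H ≈ 7610 m

The scale height of an isothermal atmosphere is H = RT/g.
H = 287 × 260 / 9.81 = 74620/9.81 = 7606.5 m.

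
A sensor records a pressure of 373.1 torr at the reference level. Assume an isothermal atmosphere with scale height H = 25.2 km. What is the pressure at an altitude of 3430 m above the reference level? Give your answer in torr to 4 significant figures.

Barometric formula: P = P₀ exp(−z/H).
z/H = 3430.0/25200 = 0.13611; exp(−0.13611) = 0.87275.
P = 373.1 × 0.87275 = 325.62 torr.

P ≈ 325.6 torr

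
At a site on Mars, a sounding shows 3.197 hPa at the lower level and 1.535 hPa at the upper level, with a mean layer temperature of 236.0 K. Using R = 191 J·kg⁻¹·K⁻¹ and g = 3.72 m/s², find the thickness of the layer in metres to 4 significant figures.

Hypsometric equation: Δz = (R T̄/g) ln(P₁/P₂).
R T̄/g = 191 × 236.0 / 3.72 = 12117 m.
ln(3.197/1.535) = ln(2.0827) = 0.73367.
Δz = 12117 × 0.73367 = 8889.9 m.

Δz ≈ 8890 m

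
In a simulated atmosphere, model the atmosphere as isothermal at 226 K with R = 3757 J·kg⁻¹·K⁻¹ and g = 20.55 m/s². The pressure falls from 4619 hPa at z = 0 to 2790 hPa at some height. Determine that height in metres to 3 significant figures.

Scale height: H = RT/g = 3757 × 226 / 20.55 = 41318 m.
Invert the barometric formula: z = H ln(P₀/P).
P₀/P = 4619/2790 = 1.6556; ln(1.6556) = 0.50416.
z = 41318 × 0.50416 = 20831 m.

z ≈ 20800 m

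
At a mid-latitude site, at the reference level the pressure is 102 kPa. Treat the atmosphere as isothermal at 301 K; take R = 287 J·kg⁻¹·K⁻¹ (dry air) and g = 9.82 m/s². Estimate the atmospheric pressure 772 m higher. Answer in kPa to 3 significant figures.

P ≈ 93.4 kPa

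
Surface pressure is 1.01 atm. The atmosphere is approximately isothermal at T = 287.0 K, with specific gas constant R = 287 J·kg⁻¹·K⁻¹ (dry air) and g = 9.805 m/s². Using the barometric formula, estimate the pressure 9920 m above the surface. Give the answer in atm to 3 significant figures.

Scale height: H = RT/g = 287 × 287.0 / 9.805 = 8400.7 m.
Barometric formula: P = P₀ exp(−z/H).
z/H = 9920.0/8400.7 = 1.1809; exp(−1.1809) = 0.30700.
P = 1.01 × 0.30700 = 0.31007 atm.

P ≈ 0.310 atm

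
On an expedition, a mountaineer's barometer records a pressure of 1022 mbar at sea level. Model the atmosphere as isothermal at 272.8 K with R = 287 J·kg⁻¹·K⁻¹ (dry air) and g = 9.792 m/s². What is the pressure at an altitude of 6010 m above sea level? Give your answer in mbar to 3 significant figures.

P ≈ 482 mbar

Scale height: H = RT/g = 287 × 272.8 / 9.792 = 7995.7 m.
Barometric formula: P = P₀ exp(−z/H).
z/H = 6010.0/7995.7 = 0.75165; exp(−0.75165) = 0.47159.
P = 1022 × 0.47159 = 481.96 mbar.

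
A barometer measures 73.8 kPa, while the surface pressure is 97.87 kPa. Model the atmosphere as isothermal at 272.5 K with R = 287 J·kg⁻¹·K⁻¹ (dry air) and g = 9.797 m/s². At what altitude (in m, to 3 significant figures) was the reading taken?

Scale height: H = RT/g = 287 × 272.5 / 9.797 = 7982.8 m.
Invert the barometric formula: z = H ln(P₀/P).
P₀/P = 97.87/73.8 = 1.3262; ln(1.3262) = 0.28232.
z = 7982.8 × 0.28232 = 2253.7 m.

z ≈ 2250 m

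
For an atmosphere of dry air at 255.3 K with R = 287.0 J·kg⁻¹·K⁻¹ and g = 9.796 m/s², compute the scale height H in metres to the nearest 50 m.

H ≈ 7500 m

The scale height of an isothermal atmosphere is H = RT/g.
H = 287.0 × 255.3 / 9.796 = 73271/9.796 = 7479.7 m.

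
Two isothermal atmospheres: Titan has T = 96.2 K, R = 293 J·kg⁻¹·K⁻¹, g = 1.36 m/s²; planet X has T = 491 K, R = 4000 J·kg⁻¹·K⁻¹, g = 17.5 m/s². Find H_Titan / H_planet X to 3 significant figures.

H = RT/g for each body.
H_Titan = 293 × 96.2 / 1.36 = 20725 m.
H_planet X = 4000 × 491 / 17.5 = 112230 m.
H_Titan/H_planet X = 20725/112230 = 0.18467.

H_Titan/H_planet X ≈ 0.185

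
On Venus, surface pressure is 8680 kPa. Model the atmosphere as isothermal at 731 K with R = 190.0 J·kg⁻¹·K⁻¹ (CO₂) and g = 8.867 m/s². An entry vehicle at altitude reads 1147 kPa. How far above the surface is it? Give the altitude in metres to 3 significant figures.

z ≈ 31700 m

Scale height: H = RT/g = 190.0 × 731 / 8.867 = 15664 m.
Invert the barometric formula: z = H ln(P₀/P).
P₀/P = 8680/1147 = 7.5676; ln(7.5676) = 2.0239.
z = 15664 × 2.0239 = 31702 m.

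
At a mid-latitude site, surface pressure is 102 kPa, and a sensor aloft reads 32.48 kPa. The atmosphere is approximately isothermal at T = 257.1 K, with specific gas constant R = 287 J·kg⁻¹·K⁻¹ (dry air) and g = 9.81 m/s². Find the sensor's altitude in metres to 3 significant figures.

z ≈ 8610 m

Scale height: H = RT/g = 287 × 257.1 / 9.81 = 7521.7 m.
Invert the barometric formula: z = H ln(P₀/P).
P₀/P = 102/32.48 = 3.1404; ln(3.1404) = 1.1444.
z = 7521.7 × 1.1444 = 8607.8 m.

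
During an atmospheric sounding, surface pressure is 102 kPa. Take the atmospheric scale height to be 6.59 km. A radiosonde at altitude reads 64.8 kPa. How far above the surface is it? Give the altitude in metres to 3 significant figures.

Invert the barometric formula: z = H ln(P₀/P).
P₀/P = 102/64.8 = 1.5741; ln(1.5741) = 0.45368.
z = 6590.0 × 0.45368 = 2989.8 m.

z ≈ 2990 m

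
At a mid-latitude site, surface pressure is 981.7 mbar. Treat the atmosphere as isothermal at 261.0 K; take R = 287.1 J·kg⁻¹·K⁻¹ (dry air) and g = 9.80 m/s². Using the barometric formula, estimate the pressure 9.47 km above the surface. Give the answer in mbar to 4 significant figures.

P ≈ 284.5 mbar

Scale height: H = RT/g = 287.1 × 261.0 / 9.80 = 7646.2 m.
Barometric formula: P = P₀ exp(−z/H).
z/H = 9470.0/7646.2 = 1.2385; exp(−1.2385) = 0.28982.
P = 981.7 × 0.28982 = 284.52 mbar.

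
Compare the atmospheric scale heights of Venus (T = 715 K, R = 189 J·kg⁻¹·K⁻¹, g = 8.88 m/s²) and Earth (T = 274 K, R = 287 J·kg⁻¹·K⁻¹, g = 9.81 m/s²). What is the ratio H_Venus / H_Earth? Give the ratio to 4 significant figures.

H = RT/g for each body.
H_Venus = 189 × 715 / 8.88 = 15218 m.
H_Earth = 287 × 274 / 9.81 = 8016.1 m.
H_Venus/H_Earth = 15218/8016.1 = 1.8984.

H_Venus/H_Earth ≈ 1.898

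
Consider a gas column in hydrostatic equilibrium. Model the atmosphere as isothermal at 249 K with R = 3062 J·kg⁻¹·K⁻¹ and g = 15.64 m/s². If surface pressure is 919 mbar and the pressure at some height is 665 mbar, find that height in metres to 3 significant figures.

z ≈ 15800 m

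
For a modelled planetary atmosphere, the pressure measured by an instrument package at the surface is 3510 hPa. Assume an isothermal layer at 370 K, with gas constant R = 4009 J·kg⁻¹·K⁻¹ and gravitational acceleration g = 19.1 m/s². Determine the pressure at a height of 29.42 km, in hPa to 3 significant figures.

Scale height: H = RT/g = 4009 × 370 / 19.1 = 77661 m.
Barometric formula: P = P₀ exp(−z/H).
z/H = 29420/77661 = 0.37883; exp(−0.37883) = 0.68466.
P = 3510 × 0.68466 = 2403.2 hPa.

P ≈ 2400 hPa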